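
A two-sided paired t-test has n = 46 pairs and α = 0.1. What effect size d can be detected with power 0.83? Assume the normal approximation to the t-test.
d ≈ 0.38

Minimum detectable effect (paired t-test, normal approximation):
d = (z_{α/2} + z_β) / √n
d = (1.645 + 0.954) / √46
d = 2.599 / 6.782
d ≈ 0.38

By Cohen's convention (0.2 small / 0.5 medium / 0.8 large): small effect.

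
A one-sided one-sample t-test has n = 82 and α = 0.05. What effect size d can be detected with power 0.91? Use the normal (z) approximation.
d ≈ 0.33

Minimum detectable effect (one-sample t-test, normal approximation):
d = (z_α + z_β) / √n
d = (1.645 + 1.341) / √82
d = 2.986 / 9.055
d ≈ 0.33

By Cohen's convention (0.2 small / 0.5 medium / 0.8 large): small effect.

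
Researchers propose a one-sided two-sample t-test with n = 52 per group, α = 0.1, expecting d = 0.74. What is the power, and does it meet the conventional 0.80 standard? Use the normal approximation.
Power ≈ 0.99; the study is adequately powered (power ≥ 0.80)

Power calculation (two-sample t-test, normal approximation):
z_β = d · √(n/2) - z_α
z_β = 0.74 · √(52/2) - 1.282
z_β = 0.74 · 5.099 - 1.282
z_β = 2.492

Power = Φ(z_β) = Φ(2.492) ≈ 0.994

Effect size d = 0.74 is medium by Cohen's convention (0.2/0.5/0.8).

Threshold: power ≥ 0.80 is conventionally adequate.
Power ≈ 0.99 → the study is adequately powered (power ≥ 0.80).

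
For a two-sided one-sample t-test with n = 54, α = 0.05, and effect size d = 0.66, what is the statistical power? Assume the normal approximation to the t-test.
Power ≈ 1.00

Power calculation (one-sample t-test, normal approximation):
z_β = d · √n - z_{α/2}
z_β = 0.66 · √54 - 1.960
z_β = 0.66 · 7.348 - 1.960
z_β = 2.890

Power = Φ(z_β) = Φ(2.890) ≈ 0.998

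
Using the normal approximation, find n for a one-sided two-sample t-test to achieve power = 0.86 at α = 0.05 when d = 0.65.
n = 36 per group

Sample size formula (two-sample t-test, normal approximation):
n = 2 · ((z_α + z_β) / d)²

z_α = 1.645 (for α = 0.05, one-sided)
z_β = 1.080 (for power = 0.86)
d = 0.65

n = 2 · ((1.645 + 1.080) / 0.65)²
n = 2 · (4.192)²
n ≈ 35.15
Round up to the next whole number: n = 36 per group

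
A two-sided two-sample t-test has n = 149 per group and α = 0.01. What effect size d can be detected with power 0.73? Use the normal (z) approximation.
d ≈ 0.37

Minimum detectable effect (two-sample t-test, normal approximation):
d = (z_{α/2} + z_β) / √(n/2)
d = (2.576 + 0.613) / √(149/2)
d = 3.189 / 8.631
d ≈ 0.37

By Cohen's convention (0.2 small / 0.5 medium / 0.8 large): small effect.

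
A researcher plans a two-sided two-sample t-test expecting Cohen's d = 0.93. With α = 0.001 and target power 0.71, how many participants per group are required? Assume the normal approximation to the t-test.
n = 35 per group

Sample size formula (two-sample t-test, normal approximation):
n = 2 · ((z_{α/2} + z_β) / d)²

z_{α/2} = 3.291 (for α = 0.001, two-sided)
z_β = 0.553 (for power = 0.71)
d = 0.93

n = 2 · ((3.291 + 0.553) / 0.93)²
n = 2 · (4.133)²
n ≈ 34.16
Round up to the next whole number: n = 35 per group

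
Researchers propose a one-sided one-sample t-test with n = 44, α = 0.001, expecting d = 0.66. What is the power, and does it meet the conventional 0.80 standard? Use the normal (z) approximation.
Power ≈ 0.90; the study is adequately powered (power ≥ 0.80)

Power calculation (one-sample t-test, normal approximation):
z_β = d · √n - z_α
z_β = 0.66 · √44 - 3.090
z_β = 0.66 · 6.633 - 3.090
z_β = 1.288

Power = Φ(z_β) = Φ(1.288) ≈ 0.901

Effect size d = 0.66 is medium by Cohen's convention (0.2/0.5/0.8).

Threshold: power ≥ 0.80 is conventionally adequate.
Power ≈ 0.90 → the study is adequately powered (power ≥ 0.80).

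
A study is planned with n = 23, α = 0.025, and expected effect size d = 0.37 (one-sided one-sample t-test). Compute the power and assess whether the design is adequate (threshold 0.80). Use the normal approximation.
Power ≈ 0.43; the study is underpowered (power < 0.80)

Power calculation (one-sample t-test, normal approximation):
z_β = d · √n - z_α
z_β = 0.37 · √23 - 1.960
z_β = 0.37 · 4.796 - 1.960
z_β = -0.186

Power = Φ(z_β) = Φ(-0.186) ≈ 0.426

Effect size d = 0.37 is small by Cohen's convention (0.2/0.5/0.8).

Threshold: power ≥ 0.80 is conventionally adequate.
Power ≈ 0.43 → the study is underpowered (power < 0.80).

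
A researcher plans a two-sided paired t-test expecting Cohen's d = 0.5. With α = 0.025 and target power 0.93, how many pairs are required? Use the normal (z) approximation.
n = 56 pairs

Sample size formula (paired t-test, normal approximation):
n = ((z_{α/2} + z_β) / d)²

z_{α/2} = 2.241 (for α = 0.025, two-sided)
z_β = 1.476 (for power = 0.93)
d = 0.5

n = ((2.241 + 1.476) / 0.5)²
n = (7.434)²
n ≈ 55.26
Round up to the next whole number: n = 56 pairs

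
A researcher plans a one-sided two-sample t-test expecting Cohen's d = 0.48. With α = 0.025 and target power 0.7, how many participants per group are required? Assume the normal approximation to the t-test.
n = 54 per group

Sample size formula (two-sample t-test, normal approximation):
n = 2 · ((z_α + z_β) / d)²

z_α = 1.960 (for α = 0.025, one-sided)
z_β = 0.524 (for power = 0.7)
d = 0.48

n = 2 · ((1.960 + 0.524) / 0.48)²
n = 2 · (5.175)²
n ≈ 53.56
Round up to the next whole number: n = 54 per group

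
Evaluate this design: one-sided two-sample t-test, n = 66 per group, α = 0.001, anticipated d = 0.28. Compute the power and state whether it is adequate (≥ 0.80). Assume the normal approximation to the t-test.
Power ≈ 0.07; the study is underpowered (power < 0.80)

Power calculation (two-sample t-test, normal approximation):
z_β = d · √(n/2) - z_α
z_β = 0.28 · √(66/2) - 3.090
z_β = 0.28 · 5.745 - 3.090
z_β = -1.482

Power = Φ(z_β) = Φ(-1.482) ≈ 0.069

Effect size d = 0.28 is small by Cohen's convention (0.2/0.5/0.8).

Threshold: power ≥ 0.80 is conventionally adequate.
Power ≈ 0.07 → the study is underpowered (power < 0.80).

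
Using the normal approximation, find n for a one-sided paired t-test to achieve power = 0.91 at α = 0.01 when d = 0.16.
n = 526 pairs

Sample size formula (paired t-test, normal approximation):
n = ((z_α + z_β) / d)²

z_α = 2.326 (for α = 0.01, one-sided)
z_β = 1.341 (for power = 0.91)
d = 0.16

n = ((2.326 + 1.341) / 0.16)²
n = (22.919)²
n ≈ 525.28
Round up to the next whole number: n = 526 pairs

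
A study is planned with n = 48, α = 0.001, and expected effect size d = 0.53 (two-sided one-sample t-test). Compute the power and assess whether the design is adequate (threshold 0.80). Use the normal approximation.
Power ≈ 0.65; the study is underpowered (power < 0.80)

Power calculation (one-sample t-test, normal approximation):
z_β = d · √n - z_{α/2}
z_β = 0.53 · √48 - 3.291
z_β = 0.53 · 6.928 - 3.291
z_β = 0.381

Power = Φ(z_β) = Φ(0.381) ≈ 0.649

Effect size d = 0.53 is medium by Cohen's convention (0.2/0.5/0.8).

Threshold: power ≥ 0.80 is conventionally adequate.
Power ≈ 0.65 → the study is underpowered (power < 0.80).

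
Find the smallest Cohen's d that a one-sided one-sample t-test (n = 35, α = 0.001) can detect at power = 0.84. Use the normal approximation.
d ≈ 0.69

Minimum detectable effect (one-sample t-test, normal approximation):
d = (z_α + z_β) / √n
d = (3.090 + 0.994) / √35
d = 4.085 / 5.916
d ≈ 0.69

By Cohen's convention (0.2 small / 0.5 medium / 0.8 large): medium effect.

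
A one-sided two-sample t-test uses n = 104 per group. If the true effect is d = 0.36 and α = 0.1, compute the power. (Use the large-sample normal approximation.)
Power ≈ 0.91

Power calculation (two-sample t-test, normal approximation):
z_β = d · √(n/2) - z_α
z_β = 0.36 · √(104/2) - 1.282
z_β = 0.36 · 7.211 - 1.282
z_β = 1.314

Power = Φ(z_β) = Φ(1.314) ≈ 0.906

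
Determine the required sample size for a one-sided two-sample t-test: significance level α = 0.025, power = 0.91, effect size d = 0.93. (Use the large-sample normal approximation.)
n = 26 per group

Sample size formula (two-sample t-test, normal approximation):
n = 2 · ((z_α + z_β) / d)²

z_α = 1.960 (for α = 0.025, one-sided)
z_β = 1.341 (for power = 0.91)
d = 0.93

n = 2 · ((1.960 + 1.341) / 0.93)²
n = 2 · (3.549)²
n ≈ 25.19
Round up to the next whole number: n = 26 per group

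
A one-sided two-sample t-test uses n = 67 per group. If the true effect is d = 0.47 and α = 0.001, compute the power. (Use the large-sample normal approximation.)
Power ≈ 0.36

Power calculation (two-sample t-test, normal approximation):
z_β = d · √(n/2) - z_α
z_β = 0.47 · √(67/2) - 3.090
z_β = 0.47 · 5.788 - 3.090
z_β = -0.370

Power = Φ(z_β) = Φ(-0.370) ≈ 0.356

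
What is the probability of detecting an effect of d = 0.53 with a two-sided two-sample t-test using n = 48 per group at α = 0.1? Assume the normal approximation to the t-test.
Power ≈ 0.83

Power calculation (two-sample t-test, normal approximation):
z_β = d · √(n/2) - z_{α/2}
z_β = 0.53 · √(48/2) - 1.645
z_β = 0.53 · 4.899 - 1.645
z_β = 0.952

Power = Φ(z_β) = Φ(0.952) ≈ 0.829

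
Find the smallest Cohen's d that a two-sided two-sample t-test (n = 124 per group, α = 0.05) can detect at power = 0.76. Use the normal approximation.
d ≈ 0.34

Minimum detectable effect (two-sample t-test, normal approximation):
d = (z_{α/2} + z_β) / √(n/2)
d = (1.960 + 0.706) / √(124/2)
d = 2.666 / 7.874
d ≈ 0.34

By Cohen's convention (0.2 small / 0.5 medium / 0.8 large): small effect.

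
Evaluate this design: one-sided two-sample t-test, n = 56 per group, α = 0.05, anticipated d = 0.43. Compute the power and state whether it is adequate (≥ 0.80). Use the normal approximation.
Power ≈ 0.74; the study is underpowered (power < 0.80)

Power calculation (two-sample t-test, normal approximation):
z_β = d · √(n/2) - z_α
z_β = 0.43 · √(56/2) - 1.645
z_β = 0.43 · 5.292 - 1.645
z_β = 0.630

Power = Φ(z_β) = Φ(0.630) ≈ 0.736

Effect size d = 0.43 is small by Cohen's convention (0.2/0.5/0.8).

Threshold: power ≥ 0.80 is conventionally adequate.
Power ≈ 0.74 → the study is underpowered (power < 0.80).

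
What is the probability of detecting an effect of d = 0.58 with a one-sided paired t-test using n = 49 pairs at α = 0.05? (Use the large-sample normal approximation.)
Power ≈ 0.99

Power calculation (paired t-test, normal approximation):
z_β = d · √n - z_α
z_β = 0.58 · √49 - 1.645
z_β = 0.58 · 7.000 - 1.645
z_β = 2.415

Power = Φ(z_β) = Φ(2.415) ≈ 0.992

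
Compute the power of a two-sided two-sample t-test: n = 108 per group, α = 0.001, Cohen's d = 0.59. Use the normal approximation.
Power ≈ 0.85

Power calculation (two-sample t-test, normal approximation):
z_β = d · √(n/2) - z_{α/2}
z_β = 0.59 · √(108/2) - 3.291
z_β = 0.59 · 7.348 - 3.291
z_β = 1.045

Power = Φ(z_β) = Φ(1.045) ≈ 0.852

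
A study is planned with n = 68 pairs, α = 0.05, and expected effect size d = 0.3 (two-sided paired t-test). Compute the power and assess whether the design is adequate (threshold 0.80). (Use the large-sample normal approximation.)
Power ≈ 0.70; the study is underpowered (power < 0.80)

Power calculation (paired t-test, normal approximation):
z_β = d · √n - z_{α/2}
z_β = 0.3 · √68 - 1.960
z_β = 0.3 · 8.246 - 1.960
z_β = 0.514

Power = Φ(z_β) = Φ(0.514) ≈ 0.696

Effect size d = 0.3 is small by Cohen's convention (0.2/0.5/0.8).

Threshold: power ≥ 0.80 is conventionally adequate.
Power ≈ 0.70 → the study is underpowered (power < 0.80).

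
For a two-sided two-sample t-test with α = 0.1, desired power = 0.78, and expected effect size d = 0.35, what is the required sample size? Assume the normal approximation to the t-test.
n = 96 per group

Sample size formula (two-sample t-test, normal approximation):
n = 2 · ((z_{α/2} + z_β) / d)²

z_{α/2} = 1.645 (for α = 0.1, two-sided)
z_β = 0.772 (for power = 0.78)
d = 0.35

n = 2 · ((1.645 + 0.772) / 0.35)²
n = 2 · (6.906)²
n ≈ 95.39
Round up to the next whole number: n = 96 per group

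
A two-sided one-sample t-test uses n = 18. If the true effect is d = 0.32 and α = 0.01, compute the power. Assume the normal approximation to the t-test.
Power ≈ 0.11

Power calculation (one-sample t-test, normal approximation):
z_β = d · √n - z_{α/2}
z_β = 0.32 · √18 - 2.576
z_β = 0.32 · 4.243 - 2.576
z_β = -1.218

Power = Φ(z_β) = Φ(-1.218) ≈ 0.112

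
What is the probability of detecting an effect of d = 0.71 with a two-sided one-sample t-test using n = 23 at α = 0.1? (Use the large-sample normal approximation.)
Power ≈ 0.96

Power calculation (one-sample t-test, normal approximation):
z_β = d · √n - z_{α/2}
z_β = 0.71 · √23 - 1.645
z_β = 0.71 · 4.796 - 1.645
z_β = 1.760

Power = Φ(z_β) = Φ(1.760) ≈ 0.961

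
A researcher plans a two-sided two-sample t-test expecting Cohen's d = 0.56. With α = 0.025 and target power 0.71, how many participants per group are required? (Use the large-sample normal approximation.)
n = 50 per group

Sample size formula (two-sample t-test, normal approximation):
n = 2 · ((z_{α/2} + z_β) / d)²

z_{α/2} = 2.241 (for α = 0.025, two-sided)
z_β = 0.553 (for power = 0.71)
d = 0.56

n = 2 · ((2.241 + 0.553) / 0.56)²
n = 2 · (4.989)²
n ≈ 49.78
Round up to the next whole number: n = 50 per group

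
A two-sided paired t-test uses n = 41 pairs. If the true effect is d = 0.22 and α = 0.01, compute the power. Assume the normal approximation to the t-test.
Power ≈ 0.12

Power calculation (paired t-test, normal approximation):
z_β = d · √n - z_{α/2}
z_β = 0.22 · √41 - 2.576
z_β = 0.22 · 6.403 - 2.576
z_β = -1.167

Power = Φ(z_β) = Φ(-1.167) ≈ 0.122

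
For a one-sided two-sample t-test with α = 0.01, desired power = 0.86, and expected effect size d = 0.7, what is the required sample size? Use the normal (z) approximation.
n = 48 per group

Sample size formula (two-sample t-test, normal approximation):
n = 2 · ((z_α + z_β) / d)²

z_α = 2.326 (for α = 0.01, one-sided)
z_β = 1.080 (for power = 0.86)
d = 0.7

n = 2 · ((2.326 + 1.080) / 0.7)²
n = 2 · (4.866)²
n ≈ 47.36
Round up to the next whole number: n = 48 per group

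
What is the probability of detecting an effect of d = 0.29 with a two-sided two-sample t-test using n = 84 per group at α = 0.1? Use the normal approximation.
Power ≈ 0.59

Power calculation (two-sample t-test, normal approximation):
z_β = d · √(n/2) - z_{α/2}
z_β = 0.29 · √(84/2) - 1.645
z_β = 0.29 · 6.481 - 1.645
z_β = 0.235

Power = Φ(z_β) = Φ(0.235) ≈ 0.593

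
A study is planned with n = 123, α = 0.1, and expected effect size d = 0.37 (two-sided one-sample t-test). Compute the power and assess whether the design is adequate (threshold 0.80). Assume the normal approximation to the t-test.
Power ≈ 0.99; the study is adequately powered (power ≥ 0.80)

Power calculation (one-sample t-test, normal approximation):
z_β = d · √n - z_{α/2}
z_β = 0.37 · √123 - 1.645
z_β = 0.37 · 11.091 - 1.645
z_β = 2.459

Power = Φ(z_β) = Φ(2.459) ≈ 0.993

Effect size d = 0.37 is small by Cohen's convention (0.2/0.5/0.8).

Threshold: power ≥ 0.80 is conventionally adequate.
Power ≈ 0.99 → the study is adequately powered (power ≥ 0.80).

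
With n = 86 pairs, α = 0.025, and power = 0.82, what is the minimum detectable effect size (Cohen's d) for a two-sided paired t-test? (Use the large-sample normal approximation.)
d ≈ 0.34

Minimum detectable effect (paired t-test, normal approximation):
d = (z_{α/2} + z_β) / √n
d = (2.241 + 0.915) / √86
d = 3.157 / 9.274
d ≈ 0.34

By Cohen's convention (0.2 small / 0.5 medium / 0.8 large): small effect.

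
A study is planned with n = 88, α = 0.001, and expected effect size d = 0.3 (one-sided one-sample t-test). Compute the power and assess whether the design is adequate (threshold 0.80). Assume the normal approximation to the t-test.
Power ≈ 0.39; the study is underpowered (power < 0.80)

Power calculation (one-sample t-test, normal approximation):
z_β = d · √n - z_α
z_β = 0.3 · √88 - 3.090
z_β = 0.3 · 9.381 - 3.090
z_β = -0.276

Power = Φ(z_β) = Φ(-0.276) ≈ 0.391

Effect size d = 0.3 is small by Cohen's convention (0.2/0.5/0.8).

Threshold: power ≥ 0.80 is conventionally adequate.
Power ≈ 0.39 → the study is underpowered (power < 0.80).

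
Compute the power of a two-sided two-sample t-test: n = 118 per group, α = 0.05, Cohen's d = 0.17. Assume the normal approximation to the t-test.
Power ≈ 0.26

Power calculation (two-sample t-test, normal approximation):
z_β = d · √(n/2) - z_{α/2}
z_β = 0.17 · √(118/2) - 1.960
z_β = 0.17 · 7.681 - 1.960
z_β = -0.654

Power = Φ(z_β) = Φ(-0.654) ≈ 0.257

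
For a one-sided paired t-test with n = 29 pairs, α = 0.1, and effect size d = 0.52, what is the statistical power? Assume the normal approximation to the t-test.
Power ≈ 0.94

Power calculation (paired t-test, normal approximation):
z_β = d · √n - z_α
z_β = 0.52 · √29 - 1.282
z_β = 0.52 · 5.385 - 1.282
z_β = 1.519

Power = Φ(z_β) = Φ(1.519) ≈ 0.936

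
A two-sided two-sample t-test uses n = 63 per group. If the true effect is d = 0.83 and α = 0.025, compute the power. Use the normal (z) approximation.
Power ≈ 0.99

Power calculation (two-sample t-test, normal approximation):
z_β = d · √(n/2) - z_{α/2}
z_β = 0.83 · √(63/2) - 2.241
z_β = 0.83 · 5.612 - 2.241
z_β = 2.417

Power = Φ(z_β) = Φ(2.417) ≈ 0.992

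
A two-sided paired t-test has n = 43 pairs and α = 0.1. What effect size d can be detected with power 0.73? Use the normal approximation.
d ≈ 0.34

Minimum detectable effect (paired t-test, normal approximation):
d = (z_{α/2} + z_β) / √n
d = (1.645 + 0.613) / √43
d = 2.258 / 6.557
d ≈ 0.34

By Cohen's convention (0.2 small / 0.5 medium / 0.8 large): small effect.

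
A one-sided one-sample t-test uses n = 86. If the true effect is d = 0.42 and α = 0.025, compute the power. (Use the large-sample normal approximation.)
Power ≈ 0.97

Power calculation (one-sample t-test, normal approximation):
z_β = d · √n - z_α
z_β = 0.42 · √86 - 1.960
z_β = 0.42 · 9.274 - 1.960
z_β = 1.935

Power = Φ(z_β) = Φ(1.935) ≈ 0.974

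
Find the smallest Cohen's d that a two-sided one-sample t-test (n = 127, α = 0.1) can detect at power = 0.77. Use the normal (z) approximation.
d ≈ 0.21

Minimum detectable effect (one-sample t-test, normal approximation):
d = (z_{α/2} + z_β) / √n
d = (1.645 + 0.739) / √127
d = 2.384 / 11.269
d ≈ 0.21

By Cohen's convention (0.2 small / 0.5 medium / 0.8 large): small effect.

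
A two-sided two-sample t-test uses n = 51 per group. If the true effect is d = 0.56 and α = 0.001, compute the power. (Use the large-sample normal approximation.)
Power ≈ 0.32

Power calculation (two-sample t-test, normal approximation):
z_β = d · √(n/2) - z_{α/2}
z_β = 0.56 · √(51/2) - 3.291
z_β = 0.56 · 5.050 - 3.291
z_β = -0.463

Power = Φ(z_β) = Φ(-0.463) ≈ 0.322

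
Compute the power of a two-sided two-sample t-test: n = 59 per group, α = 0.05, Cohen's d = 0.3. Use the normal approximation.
Power ≈ 0.37

Power calculation (two-sample t-test, normal approximation):
z_β = d · √(n/2) - z_{α/2}
z_β = 0.3 · √(59/2) - 1.960
z_β = 0.3 · 5.431 - 1.960
z_β = -0.331

Power = Φ(z_β) = Φ(-0.331) ≈ 0.370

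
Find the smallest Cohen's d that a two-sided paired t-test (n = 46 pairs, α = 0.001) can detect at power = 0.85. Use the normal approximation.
d ≈ 0.64

Minimum detectable effect (paired t-test, normal approximation):
d = (z_{α/2} + z_β) / √n
d = (3.291 + 1.036) / √46
d = 4.327 / 6.782
d ≈ 0.64

By Cohen's convention (0.2 small / 0.5 medium / 0.8 large): medium effect.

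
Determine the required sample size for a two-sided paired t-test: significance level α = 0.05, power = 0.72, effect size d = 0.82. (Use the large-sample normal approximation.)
n = 10 pairs

Sample size formula (paired t-test, normal approximation):
n = ((z_{α/2} + z_β) / d)²

z_{α/2} = 1.960 (for α = 0.05, two-sided)
z_β = 0.583 (for power = 0.72)
d = 0.82

n = ((1.960 + 0.583) / 0.82)²
n = (3.101)²
n ≈ 9.62
Round up to the next whole number: n = 10 pairs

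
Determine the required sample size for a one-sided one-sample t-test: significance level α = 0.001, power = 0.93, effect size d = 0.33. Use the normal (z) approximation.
n = 192

Sample size formula (one-sample t-test, normal approximation):
n = ((z_α + z_β) / d)²

z_α = 3.090 (for α = 0.001, one-sided)
z_β = 1.476 (for power = 0.93)
d = 0.33

n = ((3.090 + 1.476) / 0.33)²
n = (13.836)²
n ≈ 191.43
Round up to the next whole number: n = 192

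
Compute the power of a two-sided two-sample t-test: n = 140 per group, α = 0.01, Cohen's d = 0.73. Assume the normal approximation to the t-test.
Power ≈ 1.00

Power calculation (two-sample t-test, normal approximation):
z_β = d · √(n/2) - z_{α/2}
z_β = 0.73 · √(140/2) - 2.576
z_β = 0.73 · 8.367 - 2.576
z_β = 3.532

Power = Φ(z_β) = Φ(3.532) ≈ 1.000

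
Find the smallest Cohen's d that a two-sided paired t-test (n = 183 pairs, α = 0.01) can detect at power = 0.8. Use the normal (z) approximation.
d ≈ 0.25

Minimum detectable effect (paired t-test, normal approximation):
d = (z_{α/2} + z_β) / √n
d = (2.576 + 0.842) / √183
d = 3.417 / 13.528
d ≈ 0.25

By Cohen's convention (0.2 small / 0.5 medium / 0.8 large): small effect.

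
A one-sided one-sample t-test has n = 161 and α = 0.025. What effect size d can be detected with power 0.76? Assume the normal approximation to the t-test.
d ≈ 0.21

Minimum detectable effect (one-sample t-test, normal approximation):
d = (z_α + z_β) / √n
d = (1.960 + 0.706) / √161
d = 2.666 / 12.689
d ≈ 0.21

By Cohen's convention (0.2 small / 0.5 medium / 0.8 large): small effect.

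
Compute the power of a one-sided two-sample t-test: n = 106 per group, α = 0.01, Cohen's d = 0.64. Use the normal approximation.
Power ≈ 0.99

Power calculation (two-sample t-test, normal approximation):
z_β = d · √(n/2) - z_α
z_β = 0.64 · √(106/2) - 2.326
z_β = 0.64 · 7.280 - 2.326
z_β = 2.333

Power = Φ(z_β) = Φ(2.333) ≈ 0.990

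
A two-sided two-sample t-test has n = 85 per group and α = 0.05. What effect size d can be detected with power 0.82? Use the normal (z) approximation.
d ≈ 0.44

Minimum detectable effect (two-sample t-test, normal approximation):
d = (z_{α/2} + z_β) / √(n/2)
d = (1.960 + 0.915) / √(85/2)
d = 2.875 / 6.519
d ≈ 0.44

By Cohen's convention (0.2 small / 0.5 medium / 0.8 large): small effect.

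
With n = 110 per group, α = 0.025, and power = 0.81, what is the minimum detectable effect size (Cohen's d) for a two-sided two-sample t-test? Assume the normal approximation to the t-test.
d ≈ 0.42

Minimum detectable effect (two-sample t-test, normal approximation):
d = (z_{α/2} + z_β) / √(n/2)
d = (2.241 + 0.878) / √(110/2)
d = 3.119 / 7.416
d ≈ 0.42

By Cohen's convention (0.2 small / 0.5 medium / 0.8 large): small effect.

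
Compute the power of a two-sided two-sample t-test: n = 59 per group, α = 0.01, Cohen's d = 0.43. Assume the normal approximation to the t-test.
Power ≈ 0.41

Power calculation (two-sample t-test, normal approximation):
z_β = d · √(n/2) - z_{α/2}
z_β = 0.43 · √(59/2) - 2.576
z_β = 0.43 · 5.431 - 2.576
z_β = -0.240

Power = Φ(z_β) = Φ(-0.240) ≈ 0.405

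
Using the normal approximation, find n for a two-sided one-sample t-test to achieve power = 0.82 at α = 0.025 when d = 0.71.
n = 20

Sample size formula (one-sample t-test, normal approximation):
n = ((z_{α/2} + z_β) / d)²

z_{α/2} = 2.241 (for α = 0.025, two-sided)
z_β = 0.915 (for power = 0.82)
d = 0.71

n = ((2.241 + 0.915) / 0.71)²
n = (4.445)²
n ≈ 19.76
Round up to the next whole number: n = 20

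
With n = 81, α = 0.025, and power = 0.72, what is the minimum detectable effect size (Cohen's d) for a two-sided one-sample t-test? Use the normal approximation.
d ≈ 0.31

Minimum detectable effect (one-sample t-test, normal approximation):
d = (z_{α/2} + z_β) / √n
d = (2.241 + 0.583) / √81
d = 2.824 / 9.000
d ≈ 0.31

By Cohen's convention (0.2 small / 0.5 medium / 0.8 large): small effect.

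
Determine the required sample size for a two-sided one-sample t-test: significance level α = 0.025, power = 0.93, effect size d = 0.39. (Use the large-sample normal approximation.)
n = 91

Sample size formula (one-sample t-test, normal approximation):
n = ((z_{α/2} + z_β) / d)²

z_{α/2} = 2.241 (for α = 0.025, two-sided)
z_β = 1.476 (for power = 0.93)
d = 0.39

n = ((2.241 + 1.476) / 0.39)²
n = (9.531)²
n ≈ 90.84
Round up to the next whole number: n = 91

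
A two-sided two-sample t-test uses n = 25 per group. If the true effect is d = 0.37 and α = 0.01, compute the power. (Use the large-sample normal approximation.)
Power ≈ 0.10

Power calculation (two-sample t-test, normal approximation):
z_β = d · √(n/2) - z_{α/2}
z_β = 0.37 · √(25/2) - 2.576
z_β = 0.37 · 3.536 - 2.576
z_β = -1.268

Power = Φ(z_β) = Φ(-1.268) ≈ 0.102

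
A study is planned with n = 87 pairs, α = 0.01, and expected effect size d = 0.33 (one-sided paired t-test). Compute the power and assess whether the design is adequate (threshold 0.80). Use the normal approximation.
Power ≈ 0.77; the study is underpowered (power < 0.80)

Power calculation (paired t-test, normal approximation):
z_β = d · √n - z_α
z_β = 0.33 · √87 - 2.326
z_β = 0.33 · 9.327 - 2.326
z_β = 0.752

Power = Φ(z_β) = Φ(0.752) ≈ 0.774

Effect size d = 0.33 is small by Cohen's convention (0.2/0.5/0.8).

Threshold: power ≥ 0.80 is conventionally adequate.
Power ≈ 0.77 → the study is underpowered (power < 0.80).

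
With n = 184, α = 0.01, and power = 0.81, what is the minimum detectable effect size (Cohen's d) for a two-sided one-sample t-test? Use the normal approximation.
d ≈ 0.25

Minimum detectable effect (one-sample t-test, normal approximation):
d = (z_{α/2} + z_β) / √n
d = (2.576 + 0.878) / √184
d = 3.454 / 13.565
d ≈ 0.25

By Cohen's convention (0.2 small / 0.5 medium / 0.8 large): small effect.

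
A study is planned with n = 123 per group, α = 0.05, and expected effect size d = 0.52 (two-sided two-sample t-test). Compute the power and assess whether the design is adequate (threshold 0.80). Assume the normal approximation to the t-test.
Power ≈ 0.98; the study is adequately powered (power ≥ 0.80)

Power calculation (two-sample t-test, normal approximation):
z_β = d · √(n/2) - z_{α/2}
z_β = 0.52 · √(123/2) - 1.960
z_β = 0.52 · 7.842 - 1.960
z_β = 2.118

Power = Φ(z_β) = Φ(2.118) ≈ 0.983

Effect size d = 0.52 is medium by Cohen's convention (0.2/0.5/0.8).

Threshold: power ≥ 0.80 is conventionally adequate.
Power ≈ 0.98 → the study is adequately powered (power ≥ 0.80).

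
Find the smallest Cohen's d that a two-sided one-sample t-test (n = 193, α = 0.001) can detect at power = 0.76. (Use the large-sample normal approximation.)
d ≈ 0.29

Minimum detectable effect (one-sample t-test, normal approximation):
d = (z_{α/2} + z_β) / √n
d = (3.291 + 0.706) / √193
d = 3.997 / 13.892
d ≈ 0.29

By Cohen's convention (0.2 small / 0.5 medium / 0.8 large): small effect.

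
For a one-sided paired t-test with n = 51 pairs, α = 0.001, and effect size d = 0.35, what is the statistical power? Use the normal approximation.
Power ≈ 0.28

Power calculation (paired t-test, normal approximation):
z_β = d · √n - z_α
z_β = 0.35 · √51 - 3.090
z_β = 0.35 · 7.141 - 3.090
z_β = -0.591

Power = Φ(z_β) = Φ(-0.591) ≈ 0.277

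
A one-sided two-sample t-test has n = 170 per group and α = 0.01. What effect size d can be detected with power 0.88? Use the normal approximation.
d ≈ 0.38

Minimum detectable effect (two-sample t-test, normal approximation):
d = (z_α + z_β) / √(n/2)
d = (2.326 + 1.175) / √(170/2)
d = 3.501 / 9.220
d ≈ 0.38

By Cohen's convention (0.2 small / 0.5 medium / 0.8 large): small effect.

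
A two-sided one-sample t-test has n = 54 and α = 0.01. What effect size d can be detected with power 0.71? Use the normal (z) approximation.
d ≈ 0.43

Minimum detectable effect (one-sample t-test, normal approximation):
d = (z_{α/2} + z_β) / √n
d = (2.576 + 0.553) / √54
d = 3.129 / 7.348
d ≈ 0.43

By Cohen's convention (0.2 small / 0.5 medium / 0.8 large): small effect.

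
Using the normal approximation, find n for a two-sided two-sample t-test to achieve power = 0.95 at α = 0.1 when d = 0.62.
n = 57 per group

Sample size formula (two-sample t-test, normal approximation):
n = 2 · ((z_{α/2} + z_β) / d)²

z_{α/2} = 1.645 (for α = 0.1, two-sided)
z_β = 1.645 (for power = 0.95)
d = 0.62

n = 2 · ((1.645 + 1.645) / 0.62)²
n = 2 · (5.306)²
n ≈ 56.31
Round up to the next whole number: n = 57 per group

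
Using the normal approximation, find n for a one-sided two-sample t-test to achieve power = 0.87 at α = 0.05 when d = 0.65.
n = 37 per group

Sample size formula (two-sample t-test, normal approximation):
n = 2 · ((z_α + z_β) / d)²

z_α = 1.645 (for α = 0.05, one-sided)
z_β = 1.126 (for power = 0.87)
d = 0.65

n = 2 · ((1.645 + 1.126) / 0.65)²
n = 2 · (4.263)²
n ≈ 36.35
Round up to the next whole number: n = 37 per group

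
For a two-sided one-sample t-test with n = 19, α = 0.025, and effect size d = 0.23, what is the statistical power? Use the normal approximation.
Power ≈ 0.11

Power calculation (one-sample t-test, normal approximation):
z_β = d · √n - z_{α/2}
z_β = 0.23 · √19 - 2.241
z_β = 0.23 · 4.359 - 2.241
z_β = -1.239

Power = Φ(z_β) = Φ(-1.239) ≈ 0.108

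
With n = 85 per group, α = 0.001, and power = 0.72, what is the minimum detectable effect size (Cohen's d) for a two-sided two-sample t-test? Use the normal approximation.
d ≈ 0.59

Minimum detectable effect (two-sample t-test, normal approximation):
d = (z_{α/2} + z_β) / √(n/2)
d = (3.291 + 0.583) / √(85/2)
d = 3.873 / 6.519
d ≈ 0.59

By Cohen's convention (0.2 small / 0.5 medium / 0.8 large): medium effect.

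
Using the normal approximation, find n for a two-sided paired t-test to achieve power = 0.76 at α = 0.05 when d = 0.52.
n = 27 pairs

Sample size formula (paired t-test, normal approximation):
n = ((z_{α/2} + z_β) / d)²

z_{α/2} = 1.960 (for α = 0.05, two-sided)
z_β = 0.706 (for power = 0.76)
d = 0.52

n = ((1.960 + 0.706) / 0.52)²
n = (5.127)²
n ≈ 26.29
Round up to the next whole number: n = 27 pairs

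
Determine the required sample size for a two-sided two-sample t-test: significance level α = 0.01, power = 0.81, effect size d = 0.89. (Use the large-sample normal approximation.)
n = 31 per group

Sample size formula (two-sample t-test, normal approximation):
n = 2 · ((z_{α/2} + z_β) / d)²

z_{α/2} = 2.576 (for α = 0.01, two-sided)
z_β = 0.878 (for power = 0.81)
d = 0.89

n = 2 · ((2.576 + 0.878) / 0.89)²
n = 2 · (3.881)²
n ≈ 30.12
Round up to the next whole number: n = 31 per group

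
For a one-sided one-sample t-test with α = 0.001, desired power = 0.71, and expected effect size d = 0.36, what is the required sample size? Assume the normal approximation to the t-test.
n = 103

Sample size formula (one-sample t-test, normal approximation):
n = ((z_α + z_β) / d)²

z_α = 3.090 (for α = 0.001, one-sided)
z_β = 0.553 (for power = 0.71)
d = 0.36

n = ((3.090 + 0.553) / 0.36)²
n = (10.119)²
n ≈ 102.39
Round up to the next whole number: n = 103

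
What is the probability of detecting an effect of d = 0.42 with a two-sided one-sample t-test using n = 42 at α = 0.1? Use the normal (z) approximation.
Power ≈ 0.86

Power calculation (one-sample t-test, normal approximation):
z_β = d · √n - z_{α/2}
z_β = 0.42 · √42 - 1.645
z_β = 0.42 · 6.481 - 1.645
z_β = 1.077

Power = Φ(z_β) = Φ(1.077) ≈ 0.859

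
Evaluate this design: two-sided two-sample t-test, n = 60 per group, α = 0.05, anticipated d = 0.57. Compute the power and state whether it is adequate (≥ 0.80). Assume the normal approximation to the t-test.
Power ≈ 0.88; the study is adequately powered (power ≥ 0.80)

Power calculation (two-sample t-test, normal approximation):
z_β = d · √(n/2) - z_{α/2}
z_β = 0.57 · √(60/2) - 1.960
z_β = 0.57 · 5.477 - 1.960
z_β = 1.162

Power = Φ(z_β) = Φ(1.162) ≈ 0.877

Effect size d = 0.57 is medium by Cohen's convention (0.2/0.5/0.8).

Threshold: power ≥ 0.80 is conventionally adequate.
Power ≈ 0.88 → the study is adequately powered (power ≥ 0.80).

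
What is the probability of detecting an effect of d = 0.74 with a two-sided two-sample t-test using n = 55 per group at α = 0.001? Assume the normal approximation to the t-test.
Power ≈ 0.72

Power calculation (two-sample t-test, normal approximation):
z_β = d · √(n/2) - z_{α/2}
z_β = 0.74 · √(55/2) - 3.291
z_β = 0.74 · 5.244 - 3.291
z_β = 0.590

Power = Φ(z_β) = Φ(0.590) ≈ 0.722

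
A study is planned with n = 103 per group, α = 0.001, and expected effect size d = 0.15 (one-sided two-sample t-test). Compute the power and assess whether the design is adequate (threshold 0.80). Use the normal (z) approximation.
Power ≈ 0.02; the study is underpowered (power < 0.80)

Power calculation (two-sample t-test, normal approximation):
z_β = d · √(n/2) - z_α
z_β = 0.15 · √(103/2) - 3.090
z_β = 0.15 · 7.176 - 3.090
z_β = -2.014

Power = Φ(z_β) = Φ(-2.014) ≈ 0.022

Effect size d = 0.15 is very small by Cohen's convention (0.2/0.5/0.8).

Threshold: power ≥ 0.80 is conventionally adequate.
Power ≈ 0.02 → the study is underpowered (power < 0.80).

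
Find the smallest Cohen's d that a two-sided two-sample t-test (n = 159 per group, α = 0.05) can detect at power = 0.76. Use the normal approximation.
d ≈ 0.30

Minimum detectable effect (two-sample t-test, normal approximation):
d = (z_{α/2} + z_β) / √(n/2)
d = (1.960 + 0.706) / √(159/2)
d = 2.666 / 8.916
d ≈ 0.30

By Cohen's convention (0.2 small / 0.5 medium / 0.8 large): small effect.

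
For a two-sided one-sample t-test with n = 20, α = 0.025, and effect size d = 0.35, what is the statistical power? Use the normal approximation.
Power ≈ 0.25

Power calculation (one-sample t-test, normal approximation):
z_β = d · √n - z_{α/2}
z_β = 0.35 · √20 - 2.241
z_β = 0.35 · 4.472 - 2.241
z_β = -0.676

Power = Φ(z_β) = Φ(-0.676) ≈ 0.249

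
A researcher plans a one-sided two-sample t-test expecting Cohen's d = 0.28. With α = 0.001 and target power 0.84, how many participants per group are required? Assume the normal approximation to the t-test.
n = 426 per group

Sample size formula (two-sample t-test, normal approximation):
n = 2 · ((z_α + z_β) / d)²

z_α = 3.090 (for α = 0.001, one-sided)
z_β = 0.994 (for power = 0.84)
d = 0.28

n = 2 · ((3.090 + 0.994) / 0.28)²
n = 2 · (14.586)²
n ≈ 425.50
Round up to the next whole number: n = 426 per group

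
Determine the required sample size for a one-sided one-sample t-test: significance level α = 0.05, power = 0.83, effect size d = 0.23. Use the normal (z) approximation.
n = 128

Sample size formula (one-sample t-test, normal approximation):
n = ((z_α + z_β) / d)²

z_α = 1.645 (for α = 0.05, one-sided)
z_β = 0.954 (for power = 0.83)
d = 0.23

n = ((1.645 + 0.954) / 0.23)²
n = (11.300)²
n ≈ 127.69
Round up to the next whole number: n = 128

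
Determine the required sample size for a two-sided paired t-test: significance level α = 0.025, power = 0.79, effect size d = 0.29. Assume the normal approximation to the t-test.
n = 111 pairs

Sample size formula (paired t-test, normal approximation):
n = ((z_{α/2} + z_β) / d)²

z_{α/2} = 2.241 (for α = 0.025, two-sided)
z_β = 0.806 (for power = 0.79)
d = 0.29

n = ((2.241 + 0.806) / 0.29)²
n = (10.507)²
n ≈ 110.40
Round up to the next whole number: n = 111 pairs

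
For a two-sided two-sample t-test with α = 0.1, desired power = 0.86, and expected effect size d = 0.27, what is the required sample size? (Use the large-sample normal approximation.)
n = 204 per group

Sample size formula (two-sample t-test, normal approximation):
n = 2 · ((z_{α/2} + z_β) / d)²

z_{α/2} = 1.645 (for α = 0.1, two-sided)
z_β = 1.080 (for power = 0.86)
d = 0.27

n = 2 · ((1.645 + 1.080) / 0.27)²
n = 2 · (10.093)²
n ≈ 203.74
Round up to the next whole number: n = 204 per group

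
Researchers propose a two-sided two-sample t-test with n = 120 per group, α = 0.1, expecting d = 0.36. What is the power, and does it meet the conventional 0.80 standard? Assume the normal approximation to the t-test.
Power ≈ 0.87; the study is adequately powered (power ≥ 0.80)

Power calculation (two-sample t-test, normal approximation):
z_β = d · √(n/2) - z_{α/2}
z_β = 0.36 · √(120/2) - 1.645
z_β = 0.36 · 7.746 - 1.645
z_β = 1.144

Power = Φ(z_β) = Φ(1.144) ≈ 0.874

Effect size d = 0.36 is small by Cohen's convention (0.2/0.5/0.8).

Threshold: power ≥ 0.80 is conventionally adequate.
Power ≈ 0.87 → the study is adequately powered (power ≥ 0.80).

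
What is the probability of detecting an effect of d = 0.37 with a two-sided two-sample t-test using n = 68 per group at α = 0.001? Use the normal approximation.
Power ≈ 0.13

Power calculation (two-sample t-test, normal approximation):
z_β = d · √(n/2) - z_{α/2}
z_β = 0.37 · √(68/2) - 3.291
z_β = 0.37 · 5.831 - 3.291
z_β = -1.133

Power = Φ(z_β) = Φ(-1.133) ≈ 0.129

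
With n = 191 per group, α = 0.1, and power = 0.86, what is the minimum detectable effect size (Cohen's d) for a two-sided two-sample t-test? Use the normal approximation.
d ≈ 0.28

Minimum detectable effect (two-sample t-test, normal approximation):
d = (z_{α/2} + z_β) / √(n/2)
d = (1.645 + 1.080) / √(191/2)
d = 2.725 / 9.772
d ≈ 0.28

By Cohen's convention (0.2 small / 0.5 medium / 0.8 large): small effect.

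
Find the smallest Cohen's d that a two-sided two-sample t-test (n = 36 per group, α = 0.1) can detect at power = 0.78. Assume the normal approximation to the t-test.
d ≈ 0.57

Minimum detectable effect (two-sample t-test, normal approximation):
d = (z_{α/2} + z_β) / √(n/2)
d = (1.645 + 0.772) / √(36/2)
d = 2.417 / 4.243
d ≈ 0.57

By Cohen's convention (0.2 small / 0.5 medium / 0.8 large): medium effect.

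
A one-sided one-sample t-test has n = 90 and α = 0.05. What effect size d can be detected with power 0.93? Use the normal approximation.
d ≈ 0.33

Minimum detectable effect (one-sample t-test, normal approximation):
d = (z_α + z_β) / √n
d = (1.645 + 1.476) / √90
d = 3.121 / 9.487
d ≈ 0.33

By Cohen's convention (0.2 small / 0.5 medium / 0.8 large): small effect.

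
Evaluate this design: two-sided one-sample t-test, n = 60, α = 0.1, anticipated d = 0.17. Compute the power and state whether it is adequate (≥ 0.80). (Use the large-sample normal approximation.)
Power ≈ 0.37; the study is underpowered (power < 0.80)

Power calculation (one-sample t-test, normal approximation):
z_β = d · √n - z_{α/2}
z_β = 0.17 · √60 - 1.645
z_β = 0.17 · 7.746 - 1.645
z_β = -0.328

Power = Φ(z_β) = Φ(-0.328) ≈ 0.371

Effect size d = 0.17 is very small by Cohen's convention (0.2/0.5/0.8).

Threshold: power ≥ 0.80 is conventionally adequate.
Power ≈ 0.37 → the study is underpowered (power < 0.80).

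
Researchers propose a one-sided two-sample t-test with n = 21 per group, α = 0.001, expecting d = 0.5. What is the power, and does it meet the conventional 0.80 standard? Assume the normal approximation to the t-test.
Power ≈ 0.07; the study is underpowered (power < 0.80)

Power calculation (two-sample t-test, normal approximation):
z_β = d · √(n/2) - z_α
z_β = 0.5 · √(21/2) - 3.090
z_β = 0.5 · 3.240 - 3.090
z_β = -1.470

Power = Φ(z_β) = Φ(-1.470) ≈ 0.071

Effect size d = 0.5 is medium by Cohen's convention (0.2/0.5/0.8).

Threshold: power ≥ 0.80 is conventionally adequate.
Power ≈ 0.07 → the study is underpowered (power < 0.80).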